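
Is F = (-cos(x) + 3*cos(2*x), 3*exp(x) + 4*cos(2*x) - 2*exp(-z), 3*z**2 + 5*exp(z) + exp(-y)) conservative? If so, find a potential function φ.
No, ∇×F = (-2*exp(-z) - exp(-y), 0, 3*exp(x) - 8*sin(2*x)) ≠ 0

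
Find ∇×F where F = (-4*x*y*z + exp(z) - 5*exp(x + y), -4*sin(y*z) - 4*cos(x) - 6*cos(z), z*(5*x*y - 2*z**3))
(5*x*z + 4*y*cos(y*z) - 6*sin(z), -4*x*y - 5*y*z + exp(z), 4*x*z + 5*exp(x + y) + 4*sin(x))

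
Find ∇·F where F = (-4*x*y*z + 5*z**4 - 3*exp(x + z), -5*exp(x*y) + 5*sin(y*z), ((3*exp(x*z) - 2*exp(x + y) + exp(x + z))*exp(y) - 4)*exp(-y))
-5*x*exp(x*y) + 3*x*exp(x*z) - 4*y*z + 5*z*cos(y*z) - 2*exp(x + z)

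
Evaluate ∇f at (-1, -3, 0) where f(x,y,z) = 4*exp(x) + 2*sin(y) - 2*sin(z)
(4*exp(-1), 2*cos(3), -2)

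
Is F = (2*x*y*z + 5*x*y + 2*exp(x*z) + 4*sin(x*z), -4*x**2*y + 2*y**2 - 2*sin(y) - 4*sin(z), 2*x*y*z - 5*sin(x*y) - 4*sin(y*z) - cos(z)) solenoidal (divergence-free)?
No, ∇·F = -4*x**2 + 2*x*y + 2*y*z - 4*y*cos(y*z) + 9*y + 2*z*exp(x*z) + 4*z*cos(x*z) + sin(z) - 2*cos(y)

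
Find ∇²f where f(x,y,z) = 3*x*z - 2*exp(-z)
-2*exp(-z)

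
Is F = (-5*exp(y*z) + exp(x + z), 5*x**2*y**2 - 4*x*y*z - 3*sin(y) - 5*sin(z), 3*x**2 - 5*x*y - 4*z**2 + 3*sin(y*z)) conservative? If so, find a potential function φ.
No, ∇×F = (4*x*y - 5*x + 3*z*cos(y*z) + 5*cos(z), -6*x - 5*y*exp(y*z) + 5*y + exp(x + z), 10*x*y**2 - 4*y*z + 5*z*exp(y*z)) ≠ 0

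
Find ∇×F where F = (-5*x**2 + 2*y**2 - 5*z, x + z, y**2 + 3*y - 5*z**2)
(2*y + 2, -5, 1 - 4*y)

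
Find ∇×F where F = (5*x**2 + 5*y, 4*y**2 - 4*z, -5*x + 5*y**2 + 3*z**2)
(10*y + 4, 5, -5)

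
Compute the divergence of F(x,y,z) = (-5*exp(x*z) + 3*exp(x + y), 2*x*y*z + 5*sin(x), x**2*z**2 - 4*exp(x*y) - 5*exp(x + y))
2*x**2*z + 2*x*z - 5*z*exp(x*z) + 3*exp(x + y)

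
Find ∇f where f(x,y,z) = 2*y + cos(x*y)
(-y*sin(x*y), -x*sin(x*y) + 2, 0)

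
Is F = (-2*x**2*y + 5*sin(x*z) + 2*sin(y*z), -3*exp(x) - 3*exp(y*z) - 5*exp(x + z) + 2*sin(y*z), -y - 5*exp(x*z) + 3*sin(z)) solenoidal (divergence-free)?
No, ∇·F = -4*x*y - 5*x*exp(x*z) - 3*z*exp(y*z) + 5*z*cos(x*z) + 2*z*cos(y*z) + 3*cos(z)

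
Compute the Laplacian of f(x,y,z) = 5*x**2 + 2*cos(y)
10 - 2*cos(y)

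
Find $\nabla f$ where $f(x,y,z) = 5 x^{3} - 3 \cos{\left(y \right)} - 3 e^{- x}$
(15*x**2 + 3*exp(-x), 3*sin(y), 0)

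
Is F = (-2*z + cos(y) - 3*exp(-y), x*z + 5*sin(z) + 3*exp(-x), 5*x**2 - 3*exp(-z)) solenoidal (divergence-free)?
No, ∇·F = 3*exp(-z)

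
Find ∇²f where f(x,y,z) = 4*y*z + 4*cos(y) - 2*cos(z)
-4*cos(y) + 2*cos(z)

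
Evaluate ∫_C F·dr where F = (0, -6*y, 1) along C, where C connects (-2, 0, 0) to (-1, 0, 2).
2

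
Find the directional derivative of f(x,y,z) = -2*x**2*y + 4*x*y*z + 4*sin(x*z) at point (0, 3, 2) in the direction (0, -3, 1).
0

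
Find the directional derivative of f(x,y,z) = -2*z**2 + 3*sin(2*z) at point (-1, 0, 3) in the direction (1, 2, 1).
sqrt(6)*(-2 + cos(6))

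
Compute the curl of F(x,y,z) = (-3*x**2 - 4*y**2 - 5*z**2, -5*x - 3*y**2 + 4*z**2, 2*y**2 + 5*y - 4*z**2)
(4*y - 8*z + 5, -10*z, 8*y - 5)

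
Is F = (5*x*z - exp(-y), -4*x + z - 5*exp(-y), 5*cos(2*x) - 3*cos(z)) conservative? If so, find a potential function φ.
No, ∇×F = (-1, 5*x + 10*sin(2*x), -4 - exp(-y)) ≠ 0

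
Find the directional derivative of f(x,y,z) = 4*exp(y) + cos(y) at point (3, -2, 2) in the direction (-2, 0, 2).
0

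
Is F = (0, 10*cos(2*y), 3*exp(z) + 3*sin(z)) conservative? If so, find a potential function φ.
Yes, F is conservative. φ = 3*exp(z) + 5*sin(2*y) - 3*cos(z)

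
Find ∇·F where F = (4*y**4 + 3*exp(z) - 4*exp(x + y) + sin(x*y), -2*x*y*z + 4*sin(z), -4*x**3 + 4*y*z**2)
-2*x*z + 8*y*z + y*cos(x*y) - 4*exp(x + y)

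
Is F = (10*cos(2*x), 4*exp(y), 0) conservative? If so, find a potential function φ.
Yes, F is conservative. φ = 4*exp(y) + 5*sin(2*x)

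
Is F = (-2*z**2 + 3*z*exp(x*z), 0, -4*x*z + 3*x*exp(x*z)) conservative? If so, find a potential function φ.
Yes, F is conservative. φ = -2*x*z**2 + 3*exp(x*z)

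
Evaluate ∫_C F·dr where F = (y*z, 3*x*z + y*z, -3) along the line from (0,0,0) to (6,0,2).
-6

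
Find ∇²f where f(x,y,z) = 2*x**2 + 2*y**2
8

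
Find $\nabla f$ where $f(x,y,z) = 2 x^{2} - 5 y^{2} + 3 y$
(4*x, 3 - 10*y, 0)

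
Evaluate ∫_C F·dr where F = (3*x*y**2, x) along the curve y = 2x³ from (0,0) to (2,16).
408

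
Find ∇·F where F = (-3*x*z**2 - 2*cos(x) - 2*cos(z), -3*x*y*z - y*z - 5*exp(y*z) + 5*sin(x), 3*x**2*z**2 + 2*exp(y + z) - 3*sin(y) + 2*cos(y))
6*x**2*z - 3*x*z - 3*z**2 - 5*z*exp(y*z) - z + 2*exp(y + z) + 2*sin(x)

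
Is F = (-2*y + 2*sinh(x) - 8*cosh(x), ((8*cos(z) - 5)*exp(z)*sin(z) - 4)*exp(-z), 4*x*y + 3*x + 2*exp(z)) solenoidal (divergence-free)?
No, ∇·F = 2*exp(z) - 8*sinh(x) + 2*cosh(x)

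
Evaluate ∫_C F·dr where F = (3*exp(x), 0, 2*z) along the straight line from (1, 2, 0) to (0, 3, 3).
12 - 3*E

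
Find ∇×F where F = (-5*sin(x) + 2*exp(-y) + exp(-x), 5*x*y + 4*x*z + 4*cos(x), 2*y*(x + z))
(-2*x + 2*z, -2*y, 5*y + 4*z - 4*sin(x) + 2*exp(-y))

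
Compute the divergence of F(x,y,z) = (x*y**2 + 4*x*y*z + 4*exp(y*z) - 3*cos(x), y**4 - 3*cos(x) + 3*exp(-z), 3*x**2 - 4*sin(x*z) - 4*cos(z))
-4*x*cos(x*z) + 4*y**3 + y**2 + 4*y*z + 3*sin(x) + 4*sin(z)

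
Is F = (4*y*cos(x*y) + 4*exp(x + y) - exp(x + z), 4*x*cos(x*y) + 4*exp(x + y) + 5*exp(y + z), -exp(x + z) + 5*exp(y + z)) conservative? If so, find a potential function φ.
Yes, F is conservative. φ = 4*exp(x + y) - exp(x + z) + 5*exp(y + z) + 4*sin(x*y)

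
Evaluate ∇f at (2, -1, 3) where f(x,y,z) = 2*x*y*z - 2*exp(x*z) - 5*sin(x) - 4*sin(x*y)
(-6*exp(6) - 6 - cos(2), 12 - 8*cos(2), -4*exp(6) - 4)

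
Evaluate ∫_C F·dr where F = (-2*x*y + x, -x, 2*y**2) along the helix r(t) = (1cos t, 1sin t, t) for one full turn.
pi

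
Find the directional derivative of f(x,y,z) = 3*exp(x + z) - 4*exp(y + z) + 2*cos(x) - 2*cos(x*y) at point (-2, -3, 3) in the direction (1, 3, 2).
sqrt(14)*(-20 + 2*sin(2) - 18*sin(6) + 9*E)/14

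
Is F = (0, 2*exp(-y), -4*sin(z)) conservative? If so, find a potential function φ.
Yes, F is conservative. φ = 4*cos(z) - 2*exp(-y)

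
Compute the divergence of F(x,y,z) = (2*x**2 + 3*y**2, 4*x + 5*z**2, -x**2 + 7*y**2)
4*x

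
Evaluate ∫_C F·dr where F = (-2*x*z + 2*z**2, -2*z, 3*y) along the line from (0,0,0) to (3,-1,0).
0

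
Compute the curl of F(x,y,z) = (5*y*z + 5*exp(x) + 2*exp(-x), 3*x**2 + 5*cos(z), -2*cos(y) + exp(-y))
(2*sin(y) + 5*sin(z) - exp(-y), 5*y, 6*x - 5*z)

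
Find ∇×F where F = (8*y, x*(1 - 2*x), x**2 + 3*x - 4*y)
(-4, -2*x - 3, -4*x - 7)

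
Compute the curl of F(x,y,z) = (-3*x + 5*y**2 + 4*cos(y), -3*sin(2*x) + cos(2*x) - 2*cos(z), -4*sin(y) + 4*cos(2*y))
(-8*sin(2*y) - 2*sin(z) - 4*cos(y), 0, -10*y - 2*sin(2*x) + 4*sin(y) - 6*cos(2*x))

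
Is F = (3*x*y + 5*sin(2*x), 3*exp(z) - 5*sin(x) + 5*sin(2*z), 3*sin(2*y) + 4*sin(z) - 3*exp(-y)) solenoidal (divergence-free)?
No, ∇·F = 3*y + 10*cos(2*x) + 4*cos(z)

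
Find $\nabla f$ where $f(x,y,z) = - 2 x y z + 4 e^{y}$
(-2*y*z, -2*x*z + 4*exp(y), -2*x*y)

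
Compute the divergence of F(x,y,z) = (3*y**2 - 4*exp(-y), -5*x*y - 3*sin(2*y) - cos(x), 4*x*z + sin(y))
-x - 6*cos(2*y)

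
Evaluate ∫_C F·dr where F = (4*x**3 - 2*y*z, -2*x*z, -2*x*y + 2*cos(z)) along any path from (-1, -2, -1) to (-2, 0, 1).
4*sin(1) + 11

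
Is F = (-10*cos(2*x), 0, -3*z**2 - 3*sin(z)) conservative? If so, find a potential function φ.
Yes, F is conservative. φ = -z**3 - 5*sin(2*x) + 3*cos(z)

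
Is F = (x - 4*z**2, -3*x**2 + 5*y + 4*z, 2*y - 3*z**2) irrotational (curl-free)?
No, ∇×F = (-2, -8*z, -6*x)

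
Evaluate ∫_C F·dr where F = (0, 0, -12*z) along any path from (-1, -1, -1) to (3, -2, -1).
0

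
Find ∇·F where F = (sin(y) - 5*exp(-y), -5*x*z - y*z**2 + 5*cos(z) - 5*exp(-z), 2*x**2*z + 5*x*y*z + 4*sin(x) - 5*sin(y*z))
2*x**2 + 5*x*y - 5*y*cos(y*z) - z**2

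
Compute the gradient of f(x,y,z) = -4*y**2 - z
(0, -8*y, -1)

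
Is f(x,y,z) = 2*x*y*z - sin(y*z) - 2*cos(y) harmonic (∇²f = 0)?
No, ∇²f = y**2*sin(y*z) + z**2*sin(y*z) + 2*cos(y)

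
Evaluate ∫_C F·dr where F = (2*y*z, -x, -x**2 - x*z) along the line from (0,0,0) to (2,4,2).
4/3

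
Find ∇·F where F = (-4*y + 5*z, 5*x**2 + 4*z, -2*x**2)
0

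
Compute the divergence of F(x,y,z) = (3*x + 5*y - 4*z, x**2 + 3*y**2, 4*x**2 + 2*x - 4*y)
6*y + 3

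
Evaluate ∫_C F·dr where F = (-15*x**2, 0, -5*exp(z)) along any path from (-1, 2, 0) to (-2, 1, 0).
35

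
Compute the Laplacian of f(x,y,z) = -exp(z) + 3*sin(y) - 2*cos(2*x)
-exp(z) - 3*sin(y) + 8*cos(2*x)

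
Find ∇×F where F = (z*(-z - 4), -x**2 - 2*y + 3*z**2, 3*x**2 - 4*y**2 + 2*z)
(-8*y - 6*z, -6*x - 2*z - 4, -2*x)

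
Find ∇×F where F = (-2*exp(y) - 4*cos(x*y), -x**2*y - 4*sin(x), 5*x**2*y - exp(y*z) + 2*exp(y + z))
(5*x**2 - z*exp(y*z) + 2*exp(y + z), -10*x*y, -2*x*y - 4*x*sin(x*y) + 2*exp(y) - 4*cos(x))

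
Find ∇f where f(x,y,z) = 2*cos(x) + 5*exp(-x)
(-2*sin(x) - 5*exp(-x), 0, 0)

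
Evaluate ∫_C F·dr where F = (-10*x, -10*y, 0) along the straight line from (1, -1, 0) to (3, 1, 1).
-40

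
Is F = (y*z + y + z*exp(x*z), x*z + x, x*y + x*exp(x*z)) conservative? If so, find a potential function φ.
Yes, F is conservative. φ = x*y*z + x*y + exp(x*z)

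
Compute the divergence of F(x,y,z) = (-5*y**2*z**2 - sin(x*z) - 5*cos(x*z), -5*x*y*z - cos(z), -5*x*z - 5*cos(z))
-5*x*z - 5*x + 5*z*sin(x*z) - z*cos(x*z) + 5*sin(z)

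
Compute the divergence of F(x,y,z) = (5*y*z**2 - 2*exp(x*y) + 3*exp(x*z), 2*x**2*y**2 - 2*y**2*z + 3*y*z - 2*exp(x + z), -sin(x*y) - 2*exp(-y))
4*x**2*y - 4*y*z - 2*y*exp(x*y) + 3*z*exp(x*z) + 3*z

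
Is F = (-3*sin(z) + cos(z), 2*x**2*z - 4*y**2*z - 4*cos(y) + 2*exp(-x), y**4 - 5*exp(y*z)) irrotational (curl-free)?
No, ∇×F = (-2*x**2 + 4*y**3 + 4*y**2 - 5*z*exp(y*z), -sin(z) - 3*cos(z), 4*x*z - 2*exp(-x))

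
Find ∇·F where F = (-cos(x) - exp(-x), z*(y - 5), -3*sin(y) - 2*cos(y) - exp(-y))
z + sin(x) + exp(-x)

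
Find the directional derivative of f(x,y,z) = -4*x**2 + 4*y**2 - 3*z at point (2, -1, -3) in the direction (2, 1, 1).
-43*sqrt(6)/6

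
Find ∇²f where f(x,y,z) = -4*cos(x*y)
4*(x**2 + y**2)*cos(x*y)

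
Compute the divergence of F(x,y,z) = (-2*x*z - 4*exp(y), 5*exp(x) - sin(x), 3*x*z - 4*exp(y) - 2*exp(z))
3*x - 2*z - 2*exp(z)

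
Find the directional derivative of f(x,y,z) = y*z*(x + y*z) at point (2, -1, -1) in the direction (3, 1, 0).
-sqrt(10)/10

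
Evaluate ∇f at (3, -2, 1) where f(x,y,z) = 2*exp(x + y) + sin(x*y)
(-2*cos(6) + 2*E, 3*cos(6) + 2*E, 0)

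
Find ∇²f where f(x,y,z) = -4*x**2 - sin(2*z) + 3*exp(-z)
4*sin(2*z) - 8 + 3*exp(-z)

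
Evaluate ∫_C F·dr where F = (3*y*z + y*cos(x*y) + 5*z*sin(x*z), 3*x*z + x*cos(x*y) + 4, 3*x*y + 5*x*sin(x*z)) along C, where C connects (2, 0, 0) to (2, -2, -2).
-sin(4) - 5*cos(4) + 21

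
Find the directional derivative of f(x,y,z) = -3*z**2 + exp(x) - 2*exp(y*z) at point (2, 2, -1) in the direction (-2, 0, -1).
2*sqrt(5)*(-exp(4) - 3*exp(2) + 2)*exp(-2)/5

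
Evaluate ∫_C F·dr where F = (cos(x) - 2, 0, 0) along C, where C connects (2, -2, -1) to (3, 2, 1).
-2 - sin(2) + sin(3)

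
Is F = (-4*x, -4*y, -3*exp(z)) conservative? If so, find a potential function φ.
Yes, F is conservative. φ = -2*x**2 - 2*y**2 - 3*exp(z)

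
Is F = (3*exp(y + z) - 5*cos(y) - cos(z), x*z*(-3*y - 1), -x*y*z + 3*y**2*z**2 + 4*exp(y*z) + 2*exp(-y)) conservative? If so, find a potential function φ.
No, ∇×F = (3*x*y - x*z + x + 6*y*z**2 + 4*z*exp(y*z) - 2*exp(-y), y*z + 3*exp(y + z) + sin(z), -3*y*z - z - 3*exp(y + z) - 5*sin(y)) ≠ 0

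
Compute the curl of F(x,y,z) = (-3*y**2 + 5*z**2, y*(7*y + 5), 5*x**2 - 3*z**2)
(0, -10*x + 10*z, 6*y)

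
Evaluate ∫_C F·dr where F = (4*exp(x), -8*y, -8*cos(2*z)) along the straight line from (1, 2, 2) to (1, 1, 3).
4*sin(4) - 4*sin(6) + 12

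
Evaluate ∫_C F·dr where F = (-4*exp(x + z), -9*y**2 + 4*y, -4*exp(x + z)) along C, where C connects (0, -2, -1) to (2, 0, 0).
-32 - 4*exp(2) + 4*exp(-1)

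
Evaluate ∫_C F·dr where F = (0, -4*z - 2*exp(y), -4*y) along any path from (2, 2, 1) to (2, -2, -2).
-8 + 4*sinh(2)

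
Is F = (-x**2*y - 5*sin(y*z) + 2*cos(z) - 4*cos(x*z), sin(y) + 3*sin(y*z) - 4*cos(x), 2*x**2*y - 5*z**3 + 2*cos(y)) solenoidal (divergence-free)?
No, ∇·F = -2*x*y - 15*z**2 + 4*z*sin(x*z) + 3*z*cos(y*z) + cos(y)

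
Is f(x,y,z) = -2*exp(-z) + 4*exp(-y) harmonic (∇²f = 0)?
No, ∇²f = -2*exp(-z) + 4*exp(-y)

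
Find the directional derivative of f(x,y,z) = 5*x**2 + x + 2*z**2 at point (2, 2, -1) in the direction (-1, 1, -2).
-13*sqrt(6)/6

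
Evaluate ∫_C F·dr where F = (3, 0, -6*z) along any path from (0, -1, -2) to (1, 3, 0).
15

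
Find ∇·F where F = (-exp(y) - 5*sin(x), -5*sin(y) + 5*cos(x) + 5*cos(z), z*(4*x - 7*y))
4*x - 7*y - 5*cos(x) - 5*cos(y)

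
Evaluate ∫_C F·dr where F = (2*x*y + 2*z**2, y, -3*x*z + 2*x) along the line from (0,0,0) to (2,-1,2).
-5/6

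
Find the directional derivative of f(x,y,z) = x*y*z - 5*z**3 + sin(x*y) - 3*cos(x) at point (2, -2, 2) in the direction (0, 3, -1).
sqrt(10)*(3*cos(4) + 38)/5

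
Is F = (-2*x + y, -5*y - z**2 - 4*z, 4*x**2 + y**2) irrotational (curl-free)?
No, ∇×F = (2*y + 2*z + 4, -8*x, -1)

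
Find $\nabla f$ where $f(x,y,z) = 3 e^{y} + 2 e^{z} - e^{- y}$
(0, 3*exp(y) + exp(-y), 2*exp(z))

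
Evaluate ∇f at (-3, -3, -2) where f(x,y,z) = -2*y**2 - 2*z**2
(0, 12, 8)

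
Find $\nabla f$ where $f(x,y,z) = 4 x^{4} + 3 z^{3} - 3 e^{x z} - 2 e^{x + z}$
(16*x**3 - 3*z*exp(x*z) - 2*exp(x + z), 0, -3*x*exp(x*z) + 9*z**2 - 2*exp(x + z))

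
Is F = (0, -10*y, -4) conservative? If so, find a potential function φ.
Yes, F is conservative. φ = -5*y**2 - 4*z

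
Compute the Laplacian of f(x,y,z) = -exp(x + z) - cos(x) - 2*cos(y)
-2*exp(x + z) + cos(x) + 2*cos(y)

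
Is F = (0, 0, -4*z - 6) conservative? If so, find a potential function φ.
Yes, F is conservative. φ = 2*z*(-z - 3)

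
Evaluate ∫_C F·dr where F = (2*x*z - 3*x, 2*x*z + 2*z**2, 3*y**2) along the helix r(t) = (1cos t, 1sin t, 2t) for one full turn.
4*pi*(pi + 10)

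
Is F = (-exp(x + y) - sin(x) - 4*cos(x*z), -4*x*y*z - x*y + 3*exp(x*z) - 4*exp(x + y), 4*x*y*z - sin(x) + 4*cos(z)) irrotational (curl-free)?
No, ∇×F = (x*(4*y + 4*z - 3*exp(x*z)), 4*x*sin(x*z) - 4*y*z + cos(x), -4*y*z - y + 3*z*exp(x*z) - 3*exp(x + y))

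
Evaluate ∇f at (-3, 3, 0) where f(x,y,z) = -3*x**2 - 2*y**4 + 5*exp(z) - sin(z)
(18, -216, 4)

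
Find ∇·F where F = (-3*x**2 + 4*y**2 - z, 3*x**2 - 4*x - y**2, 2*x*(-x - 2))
-6*x - 2*y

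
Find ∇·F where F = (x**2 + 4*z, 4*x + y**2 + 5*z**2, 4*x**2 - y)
2*x + 2*y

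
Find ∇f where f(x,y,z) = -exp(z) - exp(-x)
(exp(-x), 0, -exp(z))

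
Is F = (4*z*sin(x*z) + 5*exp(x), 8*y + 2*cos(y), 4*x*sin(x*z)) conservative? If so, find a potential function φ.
Yes, F is conservative. φ = 4*y**2 + 5*exp(x) + 2*sin(y) - 4*cos(x*z)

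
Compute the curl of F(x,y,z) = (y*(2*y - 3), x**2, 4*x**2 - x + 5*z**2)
(0, 1 - 8*x, 2*x - 4*y + 3)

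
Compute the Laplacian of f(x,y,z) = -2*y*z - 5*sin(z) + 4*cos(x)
5*sin(z) - 4*cos(x)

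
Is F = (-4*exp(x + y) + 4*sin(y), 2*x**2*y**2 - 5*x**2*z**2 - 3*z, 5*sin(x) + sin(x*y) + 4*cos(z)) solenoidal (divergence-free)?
No, ∇·F = 4*x**2*y - 4*exp(x + y) - 4*sin(z)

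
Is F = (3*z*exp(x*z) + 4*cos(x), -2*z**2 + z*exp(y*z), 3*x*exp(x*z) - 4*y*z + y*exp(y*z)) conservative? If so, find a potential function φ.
Yes, F is conservative. φ = -2*y*z**2 + 3*exp(x*z) + exp(y*z) + 4*sin(x)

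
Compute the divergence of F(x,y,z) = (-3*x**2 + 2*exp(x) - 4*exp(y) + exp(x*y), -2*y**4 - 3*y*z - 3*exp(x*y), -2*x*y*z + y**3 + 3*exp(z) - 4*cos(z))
-2*x*y - 3*x*exp(x*y) - 6*x - 8*y**3 + y*exp(x*y) - 3*z + 2*exp(x) + 3*exp(z) + 4*sin(z)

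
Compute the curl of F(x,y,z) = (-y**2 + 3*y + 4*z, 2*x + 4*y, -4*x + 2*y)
(2, 8, 2*y - 1)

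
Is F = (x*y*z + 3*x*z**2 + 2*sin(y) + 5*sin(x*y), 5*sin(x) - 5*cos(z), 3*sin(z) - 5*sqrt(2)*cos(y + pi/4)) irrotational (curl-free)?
No, ∇×F = (-5*sin(z) + 5*sqrt(2)*sin(y + pi/4), x*(y + 6*z), -x*z - 5*x*cos(x*y) + 5*cos(x) - 2*cos(y))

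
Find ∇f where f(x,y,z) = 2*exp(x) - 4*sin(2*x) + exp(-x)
(-8*cos(2*x) + 3*sinh(x) + cosh(x), 0, 0)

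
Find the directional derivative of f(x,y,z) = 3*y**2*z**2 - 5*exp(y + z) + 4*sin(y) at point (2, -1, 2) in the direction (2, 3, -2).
sqrt(17)*(-96 - 5*E + 12*cos(1))/17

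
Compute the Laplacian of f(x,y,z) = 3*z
0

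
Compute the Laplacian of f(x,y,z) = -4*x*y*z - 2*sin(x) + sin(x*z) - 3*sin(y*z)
-x**2*sin(x*z) + 3*y**2*sin(y*z) - z**2*sin(x*z) + 3*z**2*sin(y*z) + 2*sin(x)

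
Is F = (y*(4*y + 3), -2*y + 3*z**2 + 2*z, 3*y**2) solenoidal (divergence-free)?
No, ∇·F = -2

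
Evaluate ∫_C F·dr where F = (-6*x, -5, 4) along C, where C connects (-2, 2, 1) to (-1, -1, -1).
16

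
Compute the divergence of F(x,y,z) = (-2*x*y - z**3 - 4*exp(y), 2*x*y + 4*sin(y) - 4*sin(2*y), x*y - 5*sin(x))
2*x - 2*y + 4*cos(y) - 8*cos(2*y)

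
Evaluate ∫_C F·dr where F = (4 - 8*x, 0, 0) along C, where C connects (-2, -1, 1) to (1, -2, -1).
24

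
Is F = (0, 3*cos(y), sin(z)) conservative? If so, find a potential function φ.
Yes, F is conservative. φ = 3*sin(y) - cos(z)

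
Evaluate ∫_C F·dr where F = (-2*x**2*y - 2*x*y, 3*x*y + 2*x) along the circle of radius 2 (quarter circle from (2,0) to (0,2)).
4*pi + 40/3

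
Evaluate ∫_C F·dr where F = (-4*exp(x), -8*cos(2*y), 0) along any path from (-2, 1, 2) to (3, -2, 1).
4*((-exp(3) + sin(4) + sin(2))*exp(2) + 1)*exp(-2)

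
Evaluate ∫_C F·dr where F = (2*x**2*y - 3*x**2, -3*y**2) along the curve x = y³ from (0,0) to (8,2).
472/5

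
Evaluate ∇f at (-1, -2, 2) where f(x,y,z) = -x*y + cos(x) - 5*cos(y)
(sin(1) + 2, 1 - 5*sin(2), 0)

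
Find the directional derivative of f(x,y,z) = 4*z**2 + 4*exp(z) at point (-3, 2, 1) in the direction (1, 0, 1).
2*sqrt(2)*(2 + E)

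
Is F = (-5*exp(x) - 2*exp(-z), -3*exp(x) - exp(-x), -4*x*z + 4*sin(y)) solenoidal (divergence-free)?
No, ∇·F = -4*x - 5*exp(x)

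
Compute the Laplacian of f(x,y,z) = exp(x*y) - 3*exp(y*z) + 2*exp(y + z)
x**2*exp(x*y) + y**2*exp(x*y) - 3*y**2*exp(y*z) - 3*z**2*exp(y*z) + 4*exp(y + z)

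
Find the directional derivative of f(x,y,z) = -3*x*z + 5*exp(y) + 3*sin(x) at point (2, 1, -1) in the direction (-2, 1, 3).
sqrt(14)*(-24 - 6*cos(2) + 5*E)/14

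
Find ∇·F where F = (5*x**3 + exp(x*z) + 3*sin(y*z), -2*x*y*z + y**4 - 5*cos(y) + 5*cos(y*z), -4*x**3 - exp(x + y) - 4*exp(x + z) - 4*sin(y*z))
15*x**2 - 2*x*z + 4*y**3 - 4*y*cos(y*z) + z*exp(x*z) - 5*z*sin(y*z) - 4*exp(x + z) + 5*sin(y)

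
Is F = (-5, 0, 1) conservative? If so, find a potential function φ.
Yes, F is conservative. φ = -5*x + z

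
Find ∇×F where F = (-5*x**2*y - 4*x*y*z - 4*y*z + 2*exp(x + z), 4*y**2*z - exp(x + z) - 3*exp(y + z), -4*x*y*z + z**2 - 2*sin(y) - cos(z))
(-4*x*z - 4*y**2 + exp(x + z) + 3*exp(y + z) - 2*cos(y), -4*x*y + 4*y*z - 4*y + 2*exp(x + z), 5*x**2 + 4*x*z + 4*z - exp(x + z))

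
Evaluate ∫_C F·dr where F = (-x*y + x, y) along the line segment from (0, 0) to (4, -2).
62/3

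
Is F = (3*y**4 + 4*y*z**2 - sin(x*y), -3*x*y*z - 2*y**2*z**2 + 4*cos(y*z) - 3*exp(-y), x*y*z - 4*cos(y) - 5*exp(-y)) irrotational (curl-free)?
No, ∇×F = (3*x*y + x*z + 4*y**2*z + 4*y*sin(y*z) + 4*sin(y) + 5*exp(-y), 7*y*z, x*cos(x*y) - 12*y**3 - 3*y*z - 4*z**2)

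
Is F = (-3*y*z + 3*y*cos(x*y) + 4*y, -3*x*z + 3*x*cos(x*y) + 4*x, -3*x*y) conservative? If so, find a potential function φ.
Yes, F is conservative. φ = -3*x*y*z + 4*x*y + 3*sin(x*y)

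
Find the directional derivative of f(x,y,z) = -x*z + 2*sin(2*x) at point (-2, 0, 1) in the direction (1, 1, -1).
sqrt(3)*(-3 + 4*cos(4))/3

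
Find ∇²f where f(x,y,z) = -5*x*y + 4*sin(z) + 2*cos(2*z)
-4*sin(z) - 8*cos(2*z)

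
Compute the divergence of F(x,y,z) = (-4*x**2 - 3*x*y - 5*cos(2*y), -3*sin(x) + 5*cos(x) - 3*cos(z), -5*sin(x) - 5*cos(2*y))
-8*x - 3*y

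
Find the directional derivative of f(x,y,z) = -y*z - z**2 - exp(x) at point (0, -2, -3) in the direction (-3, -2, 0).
-3*sqrt(13)/13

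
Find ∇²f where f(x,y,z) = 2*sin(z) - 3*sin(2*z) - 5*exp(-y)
24*sin(z)*cos(z) - 2*sin(z) - 5*exp(-y)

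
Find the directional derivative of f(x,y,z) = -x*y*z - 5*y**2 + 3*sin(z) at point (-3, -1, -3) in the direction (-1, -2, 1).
sqrt(6)*(3*cos(3) - 2)/6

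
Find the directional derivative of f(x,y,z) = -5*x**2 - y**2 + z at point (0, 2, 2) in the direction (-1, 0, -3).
-3*sqrt(10)/10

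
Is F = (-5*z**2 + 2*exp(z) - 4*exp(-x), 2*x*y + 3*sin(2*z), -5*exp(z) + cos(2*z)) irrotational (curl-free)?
No, ∇×F = (-6*cos(2*z), -10*z + 2*exp(z), 2*y)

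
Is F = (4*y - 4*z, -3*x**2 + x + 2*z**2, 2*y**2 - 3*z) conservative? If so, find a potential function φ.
No, ∇×F = (4*y - 4*z, -4, -6*x - 3) ≠ 0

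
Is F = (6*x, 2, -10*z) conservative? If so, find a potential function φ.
Yes, F is conservative. φ = 3*x**2 + 2*y - 5*z**2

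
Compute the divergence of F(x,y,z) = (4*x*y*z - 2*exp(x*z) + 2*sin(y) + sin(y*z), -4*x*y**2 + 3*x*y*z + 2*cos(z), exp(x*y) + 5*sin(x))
-8*x*y + 3*x*z + 4*y*z - 2*z*exp(x*z)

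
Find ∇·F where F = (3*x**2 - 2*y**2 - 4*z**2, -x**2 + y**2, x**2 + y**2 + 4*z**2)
6*x + 2*y + 8*z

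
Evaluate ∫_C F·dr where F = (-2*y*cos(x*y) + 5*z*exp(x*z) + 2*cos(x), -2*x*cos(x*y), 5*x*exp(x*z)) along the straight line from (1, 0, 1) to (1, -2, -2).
-5*E + 5*exp(-2) + 2*sin(2)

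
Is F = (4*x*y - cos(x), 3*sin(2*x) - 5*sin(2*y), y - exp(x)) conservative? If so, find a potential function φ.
No, ∇×F = (1, exp(x), -4*x + 6*cos(2*x)) ≠ 0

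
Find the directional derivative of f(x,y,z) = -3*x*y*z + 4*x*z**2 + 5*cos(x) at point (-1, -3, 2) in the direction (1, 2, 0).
sqrt(5)*(sin(1) + 46/5)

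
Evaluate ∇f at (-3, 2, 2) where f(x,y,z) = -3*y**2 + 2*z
(0, -12, 2)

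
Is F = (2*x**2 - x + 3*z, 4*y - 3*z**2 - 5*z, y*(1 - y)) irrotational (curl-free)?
No, ∇×F = (-2*y + 6*z + 6, 3, 0)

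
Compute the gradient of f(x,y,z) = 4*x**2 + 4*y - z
(8*x, 4, -1)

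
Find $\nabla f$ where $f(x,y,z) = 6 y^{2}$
(0, 12*y, 0)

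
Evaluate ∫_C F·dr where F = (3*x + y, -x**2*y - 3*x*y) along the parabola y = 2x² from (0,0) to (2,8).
-1138/5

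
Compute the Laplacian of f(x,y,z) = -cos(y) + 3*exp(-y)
cos(y) + 3*exp(-y)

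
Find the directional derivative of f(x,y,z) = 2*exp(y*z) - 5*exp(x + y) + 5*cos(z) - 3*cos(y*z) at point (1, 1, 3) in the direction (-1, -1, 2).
sqrt(6)*(-2*exp(3) - 13*sin(3) + 10*exp(2))/6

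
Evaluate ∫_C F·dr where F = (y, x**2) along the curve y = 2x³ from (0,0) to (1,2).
17/10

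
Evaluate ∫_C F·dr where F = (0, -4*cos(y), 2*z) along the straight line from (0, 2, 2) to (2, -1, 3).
4*sin(1) + 4*sin(2) + 5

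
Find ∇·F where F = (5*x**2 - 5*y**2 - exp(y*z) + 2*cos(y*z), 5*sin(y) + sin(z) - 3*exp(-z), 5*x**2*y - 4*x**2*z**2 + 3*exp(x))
-8*x**2*z + 10*x + 5*cos(y)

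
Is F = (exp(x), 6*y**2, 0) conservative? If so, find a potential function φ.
Yes, F is conservative. φ = 2*y**3 + exp(x)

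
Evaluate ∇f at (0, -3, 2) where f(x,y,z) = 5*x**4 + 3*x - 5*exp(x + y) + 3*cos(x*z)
(3 - 5*exp(-3), -5*exp(-3), 0)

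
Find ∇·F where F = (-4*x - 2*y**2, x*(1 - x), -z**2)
-2*z - 4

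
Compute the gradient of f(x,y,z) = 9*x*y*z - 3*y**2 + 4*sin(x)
(9*y*z + 4*cos(x), 9*x*z - 6*y, 9*x*y)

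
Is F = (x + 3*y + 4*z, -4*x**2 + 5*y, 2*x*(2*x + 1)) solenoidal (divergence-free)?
No, ∇·F = 6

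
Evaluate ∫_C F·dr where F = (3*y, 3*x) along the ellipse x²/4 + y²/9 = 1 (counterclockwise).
0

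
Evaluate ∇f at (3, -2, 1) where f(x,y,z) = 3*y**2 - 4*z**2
(0, -12, -8)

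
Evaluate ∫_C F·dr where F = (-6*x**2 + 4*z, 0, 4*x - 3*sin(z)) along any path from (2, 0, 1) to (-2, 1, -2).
-3*cos(1) + 3*cos(2) + 40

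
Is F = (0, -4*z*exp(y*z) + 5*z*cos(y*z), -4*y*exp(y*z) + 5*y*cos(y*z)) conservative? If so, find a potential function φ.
Yes, F is conservative. φ = -4*exp(y*z) + 5*sin(y*z)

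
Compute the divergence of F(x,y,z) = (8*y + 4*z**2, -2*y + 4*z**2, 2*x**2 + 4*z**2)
8*z - 2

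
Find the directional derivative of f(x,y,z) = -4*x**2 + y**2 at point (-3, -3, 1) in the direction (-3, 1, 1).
-78*sqrt(11)/11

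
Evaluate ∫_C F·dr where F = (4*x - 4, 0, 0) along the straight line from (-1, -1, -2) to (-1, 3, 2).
0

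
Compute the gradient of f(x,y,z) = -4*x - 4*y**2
(-4, -8*y, 0)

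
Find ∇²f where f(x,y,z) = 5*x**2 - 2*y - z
10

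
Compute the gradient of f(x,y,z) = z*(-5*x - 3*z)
(-5*z, 0, -5*x - 6*z)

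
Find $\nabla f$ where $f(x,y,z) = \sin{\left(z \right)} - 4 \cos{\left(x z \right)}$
(4*z*sin(x*z), 0, 4*x*sin(x*z) + cos(z))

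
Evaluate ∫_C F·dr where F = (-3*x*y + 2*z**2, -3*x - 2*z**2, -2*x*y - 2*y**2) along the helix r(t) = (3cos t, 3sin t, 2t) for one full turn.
3*pi*(-53 + 32*pi)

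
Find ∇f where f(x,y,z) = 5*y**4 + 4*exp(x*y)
(4*y*exp(x*y), 4*x*exp(x*y) + 20*y**3, 0)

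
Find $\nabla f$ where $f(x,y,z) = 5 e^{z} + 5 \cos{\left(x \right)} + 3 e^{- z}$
(-5*sin(x), 0, 5*exp(z) - 3*exp(-z))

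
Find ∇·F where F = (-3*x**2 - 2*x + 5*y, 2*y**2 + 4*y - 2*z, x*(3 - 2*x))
-6*x + 4*y + 2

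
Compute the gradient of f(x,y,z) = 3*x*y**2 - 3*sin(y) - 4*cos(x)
(3*y**2 + 4*sin(x), 6*x*y - 3*cos(y), 0)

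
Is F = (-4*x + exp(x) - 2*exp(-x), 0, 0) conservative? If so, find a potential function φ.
Yes, F is conservative. φ = -2*x**2 + exp(x) + 2*exp(-x)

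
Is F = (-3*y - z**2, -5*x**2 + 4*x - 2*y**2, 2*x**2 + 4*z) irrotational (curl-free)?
No, ∇×F = (0, -4*x - 2*z, 7 - 10*x)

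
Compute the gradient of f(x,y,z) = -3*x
(-3, 0, 0)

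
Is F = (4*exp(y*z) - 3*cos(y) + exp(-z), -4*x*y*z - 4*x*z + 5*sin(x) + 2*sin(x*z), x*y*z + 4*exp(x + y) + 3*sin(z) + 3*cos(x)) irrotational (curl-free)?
No, ∇×F = (4*x*y + x*z - 2*x*cos(x*z) + 4*x + 4*exp(x + y), -y*z + 4*y*exp(y*z) - 4*exp(x + y) + 3*sin(x) - exp(-z), -4*y*z - 4*z*exp(y*z) + 2*z*cos(x*z) - 4*z - 3*sin(y) + 5*cos(x))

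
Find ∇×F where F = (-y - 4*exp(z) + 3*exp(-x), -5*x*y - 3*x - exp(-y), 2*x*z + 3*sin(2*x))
(0, -2*z - 4*exp(z) - 6*cos(2*x), -5*y - 2)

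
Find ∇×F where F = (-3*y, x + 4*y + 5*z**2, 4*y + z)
(4 - 10*z, 0, 4)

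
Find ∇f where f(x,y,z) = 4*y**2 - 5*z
(0, 8*y, -5)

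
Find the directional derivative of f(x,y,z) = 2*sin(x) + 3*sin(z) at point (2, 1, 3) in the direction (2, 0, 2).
sqrt(2)*(3*cos(3)/2 + cos(2))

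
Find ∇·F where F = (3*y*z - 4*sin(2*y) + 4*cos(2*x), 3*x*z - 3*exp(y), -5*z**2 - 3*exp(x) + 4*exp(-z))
-10*z - 3*exp(y) - 8*sin(2*x) - 4*exp(-z)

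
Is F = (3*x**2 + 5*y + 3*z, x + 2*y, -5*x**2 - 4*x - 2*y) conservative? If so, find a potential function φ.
No, ∇×F = (-2, 10*x + 7, -4) ≠ 0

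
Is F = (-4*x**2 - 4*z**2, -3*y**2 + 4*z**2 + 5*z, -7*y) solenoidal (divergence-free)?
No, ∇·F = -8*x - 6*y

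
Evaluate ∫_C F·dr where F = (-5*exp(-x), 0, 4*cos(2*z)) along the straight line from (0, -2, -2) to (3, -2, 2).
-5 + 4*sin(4) + 5*exp(-3)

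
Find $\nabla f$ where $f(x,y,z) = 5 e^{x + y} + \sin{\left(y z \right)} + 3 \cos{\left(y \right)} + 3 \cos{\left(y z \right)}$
(5*exp(x + y), -3*z*sin(y*z) + z*cos(y*z) + 5*exp(x + y) - 3*sin(y), y*(-3*sin(y*z) + cos(y*z)))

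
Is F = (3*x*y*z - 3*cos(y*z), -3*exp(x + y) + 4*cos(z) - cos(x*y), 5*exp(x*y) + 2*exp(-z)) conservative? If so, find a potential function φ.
No, ∇×F = (5*x*exp(x*y) + 4*sin(z), y*(3*x - 5*exp(x*y) + 3*sin(y*z)), -3*x*z + y*sin(x*y) - 3*z*sin(y*z) - 3*exp(x + y)) ≠ 0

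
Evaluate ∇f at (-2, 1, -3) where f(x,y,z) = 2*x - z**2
(2, 0, 6)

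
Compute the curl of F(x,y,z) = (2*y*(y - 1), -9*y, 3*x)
(0, -3, 2 - 4*y)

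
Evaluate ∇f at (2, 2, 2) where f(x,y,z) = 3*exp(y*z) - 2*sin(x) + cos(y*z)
(-2*cos(2), -2*sin(4) + 6*exp(4), -2*sin(4) + 6*exp(4))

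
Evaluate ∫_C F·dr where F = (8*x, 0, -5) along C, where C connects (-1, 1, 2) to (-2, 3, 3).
7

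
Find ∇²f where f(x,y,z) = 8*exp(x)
8*exp(x)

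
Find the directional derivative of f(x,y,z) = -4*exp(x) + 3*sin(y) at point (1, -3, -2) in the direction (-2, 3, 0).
sqrt(13)*(9*cos(3) + 8*E)/13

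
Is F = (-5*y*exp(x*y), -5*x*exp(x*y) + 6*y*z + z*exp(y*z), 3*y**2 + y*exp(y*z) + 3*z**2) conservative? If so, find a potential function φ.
Yes, F is conservative. φ = 3*y**2*z + z**3 - 5*exp(x*y) + exp(y*z)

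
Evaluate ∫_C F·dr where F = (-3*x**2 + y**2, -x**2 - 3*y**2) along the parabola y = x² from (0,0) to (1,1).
-23/10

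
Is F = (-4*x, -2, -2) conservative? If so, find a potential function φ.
Yes, F is conservative. φ = -2*x**2 - 2*y - 2*z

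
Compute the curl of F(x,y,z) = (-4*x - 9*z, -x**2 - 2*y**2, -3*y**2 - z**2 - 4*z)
(-6*y, -9, -2*x)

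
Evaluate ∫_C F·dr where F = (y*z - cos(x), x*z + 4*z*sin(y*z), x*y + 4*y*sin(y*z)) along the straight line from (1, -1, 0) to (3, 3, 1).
-sin(3) + sin(1) - 4*cos(3) + 13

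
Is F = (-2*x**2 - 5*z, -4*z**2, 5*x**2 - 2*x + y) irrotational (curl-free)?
No, ∇×F = (8*z + 1, -10*x - 3, 0)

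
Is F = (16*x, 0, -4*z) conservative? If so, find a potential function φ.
Yes, F is conservative. φ = 8*x**2 - 2*z**2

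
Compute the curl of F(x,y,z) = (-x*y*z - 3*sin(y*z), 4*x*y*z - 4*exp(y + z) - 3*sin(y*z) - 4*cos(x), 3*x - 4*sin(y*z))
(-4*x*y + 3*y*cos(y*z) - 4*z*cos(y*z) + 4*exp(y + z), -x*y - 3*y*cos(y*z) - 3, x*z + 4*y*z + 3*z*cos(y*z) + 4*sin(x))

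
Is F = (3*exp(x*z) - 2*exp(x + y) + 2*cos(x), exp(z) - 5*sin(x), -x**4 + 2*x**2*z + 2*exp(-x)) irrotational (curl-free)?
No, ∇×F = (-exp(z), 4*x**3 - 4*x*z + 3*x*exp(x*z) + 2*exp(-x), 2*exp(x + y) - 5*cos(x))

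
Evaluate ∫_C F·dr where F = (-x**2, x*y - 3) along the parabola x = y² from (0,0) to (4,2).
-70/3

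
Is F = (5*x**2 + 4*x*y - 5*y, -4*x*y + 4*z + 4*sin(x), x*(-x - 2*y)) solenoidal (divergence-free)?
No, ∇·F = 6*x + 4*y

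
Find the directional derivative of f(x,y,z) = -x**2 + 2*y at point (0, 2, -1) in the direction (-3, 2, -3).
2*sqrt(22)/11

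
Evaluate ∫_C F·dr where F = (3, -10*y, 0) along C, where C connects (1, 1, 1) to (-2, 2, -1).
-24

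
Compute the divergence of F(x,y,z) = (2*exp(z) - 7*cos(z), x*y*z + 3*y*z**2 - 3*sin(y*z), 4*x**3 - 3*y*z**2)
z*(x - 6*y + 3*z - 3*cos(y*z))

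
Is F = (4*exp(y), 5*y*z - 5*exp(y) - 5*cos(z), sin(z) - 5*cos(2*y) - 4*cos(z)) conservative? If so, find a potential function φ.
No, ∇×F = (-5*y + 10*sin(2*y) - 5*sin(z), 0, -4*exp(y)) ≠ 0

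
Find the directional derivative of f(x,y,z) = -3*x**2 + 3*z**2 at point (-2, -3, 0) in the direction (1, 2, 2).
4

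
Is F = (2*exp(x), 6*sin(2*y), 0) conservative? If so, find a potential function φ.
Yes, F is conservative. φ = 2*exp(x) - 3*cos(2*y)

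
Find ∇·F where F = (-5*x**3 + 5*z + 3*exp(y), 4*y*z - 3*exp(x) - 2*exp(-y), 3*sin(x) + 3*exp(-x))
-15*x**2 + 4*z + 2*exp(-y)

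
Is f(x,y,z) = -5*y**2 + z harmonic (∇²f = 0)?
No, ∇²f = -10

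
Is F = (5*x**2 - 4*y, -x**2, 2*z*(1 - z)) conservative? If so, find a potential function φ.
No, ∇×F = (0, 0, 4 - 2*x) ≠ 0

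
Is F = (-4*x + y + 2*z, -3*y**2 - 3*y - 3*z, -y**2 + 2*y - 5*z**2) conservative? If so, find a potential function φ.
No, ∇×F = (5 - 2*y, 2, -1) ≠ 0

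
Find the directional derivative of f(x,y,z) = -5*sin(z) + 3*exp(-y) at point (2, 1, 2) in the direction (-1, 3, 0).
-9*sqrt(10)*exp(-1)/10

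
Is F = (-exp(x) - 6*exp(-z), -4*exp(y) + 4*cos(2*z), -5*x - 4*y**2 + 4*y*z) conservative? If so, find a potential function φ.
No, ∇×F = (-8*y + 4*z + 8*sin(2*z), 5 + 6*exp(-z), 0) ≠ 0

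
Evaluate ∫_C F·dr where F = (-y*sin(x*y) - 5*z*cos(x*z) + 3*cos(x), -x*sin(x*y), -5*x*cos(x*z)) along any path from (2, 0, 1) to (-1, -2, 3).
-3*sin(1) - 1 + cos(2) + 5*sin(3) + 2*sin(2)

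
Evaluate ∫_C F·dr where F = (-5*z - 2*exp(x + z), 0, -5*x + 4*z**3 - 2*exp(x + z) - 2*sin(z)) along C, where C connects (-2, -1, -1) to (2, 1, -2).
-2*cos(1) + 2*cos(2) + 2*exp(-3) + 43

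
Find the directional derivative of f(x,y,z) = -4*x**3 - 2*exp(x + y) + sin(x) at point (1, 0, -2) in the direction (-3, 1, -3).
sqrt(19)*(-3*cos(1) + 4*E + 36)/19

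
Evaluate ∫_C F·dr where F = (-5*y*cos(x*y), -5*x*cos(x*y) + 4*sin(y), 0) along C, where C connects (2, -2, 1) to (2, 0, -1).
-4 + 4*cos(2) - 5*sin(4)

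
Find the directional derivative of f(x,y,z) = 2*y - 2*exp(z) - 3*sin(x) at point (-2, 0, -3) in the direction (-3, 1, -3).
sqrt(19)*((9*cos(2) + 2)*exp(3) + 6)*exp(-3)/19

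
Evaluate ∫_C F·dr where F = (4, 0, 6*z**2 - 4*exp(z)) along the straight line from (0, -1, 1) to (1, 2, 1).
4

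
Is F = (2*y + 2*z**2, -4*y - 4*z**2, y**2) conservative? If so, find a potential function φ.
No, ∇×F = (2*y + 8*z, 4*z, -2) ≠ 0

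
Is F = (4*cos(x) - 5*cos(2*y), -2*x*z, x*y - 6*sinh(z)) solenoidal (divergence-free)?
No, ∇·F = -4*sin(x) - 6*cosh(z)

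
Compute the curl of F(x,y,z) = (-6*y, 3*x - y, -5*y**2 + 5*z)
(-10*y, 0, 9)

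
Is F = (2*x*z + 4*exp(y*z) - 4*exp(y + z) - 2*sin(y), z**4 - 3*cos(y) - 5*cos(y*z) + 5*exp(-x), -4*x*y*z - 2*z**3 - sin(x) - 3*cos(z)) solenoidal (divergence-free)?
No, ∇·F = -4*x*y - 6*z**2 + 5*z*sin(y*z) + 2*z + 3*sin(y) + 3*sin(z)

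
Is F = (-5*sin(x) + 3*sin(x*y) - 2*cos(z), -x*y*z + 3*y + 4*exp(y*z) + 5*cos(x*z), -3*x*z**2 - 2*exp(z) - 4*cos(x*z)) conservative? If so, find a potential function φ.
No, ∇×F = (x*y + 5*x*sin(x*z) - 4*y*exp(y*z), 3*z**2 - 4*z*sin(x*z) + 2*sin(z), -3*x*cos(x*y) - y*z - 5*z*sin(x*z)) ≠ 0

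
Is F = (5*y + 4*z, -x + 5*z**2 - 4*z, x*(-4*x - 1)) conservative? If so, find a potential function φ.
No, ∇×F = (4 - 10*z, 8*x + 5, -6) ≠ 0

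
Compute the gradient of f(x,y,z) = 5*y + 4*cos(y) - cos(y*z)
(0, z*sin(y*z) - 4*sin(y) + 5, y*sin(y*z))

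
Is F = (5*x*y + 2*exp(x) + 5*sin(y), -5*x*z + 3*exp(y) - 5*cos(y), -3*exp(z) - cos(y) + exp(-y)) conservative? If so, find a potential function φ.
No, ∇×F = (5*x + sin(y) - exp(-y), 0, -5*x - 5*z - 5*cos(y)) ≠ 0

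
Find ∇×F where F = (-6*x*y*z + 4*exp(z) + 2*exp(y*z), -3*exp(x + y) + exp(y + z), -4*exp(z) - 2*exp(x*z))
(-exp(y + z), -6*x*y + 2*y*exp(y*z) + 2*z*exp(x*z) + 4*exp(z), 6*x*z - 2*z*exp(y*z) - 3*exp(x + y))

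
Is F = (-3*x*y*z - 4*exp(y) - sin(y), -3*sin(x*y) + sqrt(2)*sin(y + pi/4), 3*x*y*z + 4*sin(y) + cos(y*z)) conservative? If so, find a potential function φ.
No, ∇×F = (3*x*z - z*sin(y*z) + 4*cos(y), 3*y*(-x - z), 3*x*z - 3*y*cos(x*y) + 4*exp(y) + cos(y)) ≠ 0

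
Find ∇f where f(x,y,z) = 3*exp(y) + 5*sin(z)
(0, 3*exp(y), 5*cos(z))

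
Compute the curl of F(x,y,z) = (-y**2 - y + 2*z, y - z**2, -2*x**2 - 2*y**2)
(-4*y + 2*z, 4*x + 2, 2*y + 1)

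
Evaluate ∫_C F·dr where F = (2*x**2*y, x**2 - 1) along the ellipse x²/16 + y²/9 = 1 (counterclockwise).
-96*pi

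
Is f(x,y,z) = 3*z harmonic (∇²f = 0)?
Yes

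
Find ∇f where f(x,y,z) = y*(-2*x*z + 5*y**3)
(-2*y*z, -2*x*z + 20*y**3, -2*x*y)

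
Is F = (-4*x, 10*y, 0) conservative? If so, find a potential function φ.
Yes, F is conservative. φ = -2*x**2 + 5*y**2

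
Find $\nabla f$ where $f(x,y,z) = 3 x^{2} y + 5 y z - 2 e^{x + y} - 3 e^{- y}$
(6*x*y - 2*exp(x + y), 3*x**2 + 5*z - 2*exp(x + y) + 3*exp(-y), 5*y)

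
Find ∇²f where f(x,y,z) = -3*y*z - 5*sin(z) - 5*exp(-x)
5*sin(z) - 5*exp(-x)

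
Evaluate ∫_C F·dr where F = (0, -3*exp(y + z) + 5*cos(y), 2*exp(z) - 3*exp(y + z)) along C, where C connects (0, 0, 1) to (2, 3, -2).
-2*E + 2*exp(-2) + 5*sin(3)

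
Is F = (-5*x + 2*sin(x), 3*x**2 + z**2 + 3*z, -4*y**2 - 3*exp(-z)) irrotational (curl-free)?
No, ∇×F = (-8*y - 2*z - 3, 0, 6*x)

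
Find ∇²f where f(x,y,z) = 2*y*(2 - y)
-4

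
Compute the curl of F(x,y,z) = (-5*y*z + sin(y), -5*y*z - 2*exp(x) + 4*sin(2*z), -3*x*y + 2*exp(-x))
(-3*x + 5*y - 8*cos(2*z), -2*y + 2*exp(-x), 5*z - 2*exp(x) - cos(y))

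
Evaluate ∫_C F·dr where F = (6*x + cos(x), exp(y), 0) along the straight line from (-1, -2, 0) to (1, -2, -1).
2*sin(1)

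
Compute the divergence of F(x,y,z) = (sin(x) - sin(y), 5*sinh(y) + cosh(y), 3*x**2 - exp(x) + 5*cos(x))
cos(x) + sinh(y) + 5*cosh(y)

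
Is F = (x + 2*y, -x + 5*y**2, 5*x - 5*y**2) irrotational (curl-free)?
No, ∇×F = (-10*y, -5, -3)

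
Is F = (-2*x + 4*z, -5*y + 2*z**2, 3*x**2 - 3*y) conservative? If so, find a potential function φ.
No, ∇×F = (-4*z - 3, 4 - 6*x, 0) ≠ 0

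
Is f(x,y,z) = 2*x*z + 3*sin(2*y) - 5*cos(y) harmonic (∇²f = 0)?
No, ∇²f = (5 - 24*sin(y))*cos(y)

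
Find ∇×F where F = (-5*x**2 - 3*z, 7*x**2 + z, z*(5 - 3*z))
(-1, -3, 14*x)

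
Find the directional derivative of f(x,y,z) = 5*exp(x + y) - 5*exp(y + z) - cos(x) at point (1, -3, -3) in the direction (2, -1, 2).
(-5 + 5*exp(4) + 2*exp(6)*sin(1))*exp(-6)/3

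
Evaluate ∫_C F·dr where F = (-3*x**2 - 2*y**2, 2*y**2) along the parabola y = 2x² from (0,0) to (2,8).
4232/15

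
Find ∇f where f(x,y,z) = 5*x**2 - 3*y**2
(10*x, -6*y, 0)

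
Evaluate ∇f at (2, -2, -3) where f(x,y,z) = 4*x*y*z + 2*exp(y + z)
(24, -24 + 2*exp(-5), -16 + 2*exp(-5))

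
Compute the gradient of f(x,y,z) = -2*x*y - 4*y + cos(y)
(-2*y, -2*x - sin(y) - 4, 0)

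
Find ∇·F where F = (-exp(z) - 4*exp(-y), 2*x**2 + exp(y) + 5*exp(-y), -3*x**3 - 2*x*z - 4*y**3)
-2*x + exp(y) - 5*exp(-y)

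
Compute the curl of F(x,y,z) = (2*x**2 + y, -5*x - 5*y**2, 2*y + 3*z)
(2, 0, -6)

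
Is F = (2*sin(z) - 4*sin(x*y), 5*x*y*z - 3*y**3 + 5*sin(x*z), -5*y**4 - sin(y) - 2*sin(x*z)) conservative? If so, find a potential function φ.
No, ∇×F = (-5*x*y - 5*x*cos(x*z) - 20*y**3 - cos(y), 2*z*cos(x*z) + 2*cos(z), 4*x*cos(x*y) + 5*y*z + 5*z*cos(x*z)) ≠ 0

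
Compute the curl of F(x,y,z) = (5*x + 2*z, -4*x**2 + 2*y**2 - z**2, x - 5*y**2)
(-10*y + 2*z, 1, -8*x)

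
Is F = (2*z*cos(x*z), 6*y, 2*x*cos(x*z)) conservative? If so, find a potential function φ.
Yes, F is conservative. φ = 3*y**2 + 2*sin(x*z)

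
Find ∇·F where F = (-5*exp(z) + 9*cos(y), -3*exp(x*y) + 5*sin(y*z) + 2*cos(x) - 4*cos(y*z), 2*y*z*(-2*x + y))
-3*x*exp(x*y) - 2*y*(2*x - y) + 4*z*sin(y*z) + 5*z*cos(y*z)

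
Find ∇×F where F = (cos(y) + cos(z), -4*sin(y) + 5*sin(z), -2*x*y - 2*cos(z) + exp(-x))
(-2*x - 5*cos(z), 2*y - sin(z) + exp(-x), sin(y))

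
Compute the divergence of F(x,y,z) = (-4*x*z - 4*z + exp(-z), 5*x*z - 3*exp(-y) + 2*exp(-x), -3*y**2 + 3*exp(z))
-4*z + 3*exp(z) + 3*exp(-y)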